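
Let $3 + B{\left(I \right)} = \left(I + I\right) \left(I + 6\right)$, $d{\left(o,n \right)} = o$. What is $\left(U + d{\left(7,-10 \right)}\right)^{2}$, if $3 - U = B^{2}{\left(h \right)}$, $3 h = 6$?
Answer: $690561$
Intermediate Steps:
$h = 2$ ($h = \frac{1}{3} \cdot 6 = 2$)
$B{\left(I \right)} = -3 + 2 I \left(6 + I\right)$ ($B{\left(I \right)} = -3 + \left(I + I\right) \left(I + 6\right) = -3 + 2 I \left(6 + I\right)$)
$U = -838$ ($U = 3 - \left(-3 + 2 \cdot 2^{2} + 12 \cdot 2\right)^{2} = 3 - \left(-3 + 2 \cdot 4 + 24\right)^{2} = 3 - \left(-3 + 8 + 24\right)^{2} = 3 - 29^{2} = 3 - 841 = -838$)
$\left(U + d{\left(7,-10 \right)}\right)^{2} = \left(-838 + 7\right)^{2} = \left(-831\right)^{2} = 690561$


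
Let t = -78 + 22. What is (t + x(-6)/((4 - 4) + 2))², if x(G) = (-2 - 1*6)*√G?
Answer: 3040 + 448*I*√6 ≈ 3040.0 + 1097.4*I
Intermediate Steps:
x(G) = -8*√G (x(G) = (-2 - 6)*√G = -8*√G)
t = -56
(t + x(-6)/((4 - 4) + 2))² = (-56 + (-8*I*√6)/((4 - 4) + 2))² = (-56 + (-8*I*√6)/(0 + 2))² = (-56 - 8*I*√6/2)² = (-56 - 8*I*√6*(½))² = (-56 - 4*I*√6)²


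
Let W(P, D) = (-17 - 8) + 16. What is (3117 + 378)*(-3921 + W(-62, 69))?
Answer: -13735350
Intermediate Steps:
W(P, D) = -9 (W(P, D) = -25 + 16 = -9)
(3117 + 378)*(-3921 + W(-62, 69)) = (3117 + 378)*(-3921 - 9) = 3495*(-3930) = -13735350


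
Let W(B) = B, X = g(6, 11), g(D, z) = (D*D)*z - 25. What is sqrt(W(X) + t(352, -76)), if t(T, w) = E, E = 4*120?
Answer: sqrt(851) ≈ 29.172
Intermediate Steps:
g(D, z) = -25 + z*D**2 (g(D, z) = D**2*z - 25 = z*D**2 - 25 = -25 + z*D**2)
X = 371 (X = -25 + 11*6**2 = -25 + 11*36 = -25 + 396 = 371)
E = 480
t(T, w) = 480
sqrt(W(X) + t(352, -76)) = sqrt(371 + 480) = sqrt(851)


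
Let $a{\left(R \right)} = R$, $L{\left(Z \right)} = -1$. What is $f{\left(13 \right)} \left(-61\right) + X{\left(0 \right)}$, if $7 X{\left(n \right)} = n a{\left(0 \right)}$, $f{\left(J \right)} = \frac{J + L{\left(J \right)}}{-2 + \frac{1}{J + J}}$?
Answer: $\frac{6344}{17} \approx 373.18$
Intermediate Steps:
$f{\left(J \right)} = \frac{-1 + J}{-2 + \frac{1}{2 J}}$ ($f{\left(J \right)} = \frac{J - 1}{-2 + \frac{1}{J + J}} = \frac{-1 + J}{-2 + \frac{1}{2 J}}$)
$X{\left(n \right)} = 0$ ($X{\left(n \right)} = \frac{n 0}{7} = \frac{1}{7} \cdot 0 = 0$)
$f{\left(13 \right)} \left(-61\right) + X{\left(0 \right)} = 2 \cdot 13 \frac{1}{-1 + 4 \cdot 13} \left(1 - 13\right) \left(-61\right) + 0 = 2 \cdot 13 \frac{1}{-1 + 52} \left(1 - 13\right) \left(-61\right) + 0 = 2 \cdot 13 \cdot \frac{1}{51} \left(-12\right) \left(-61\right) + 0 = \left(- \frac{104}{17}\right) \left(-61\right) + 0 = \frac{6344}{17} + 0 = \frac{6344}{17}$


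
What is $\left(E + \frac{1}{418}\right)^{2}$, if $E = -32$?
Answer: $\frac{178890625}{174724} \approx 1023.8$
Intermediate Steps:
$\left(E + \frac{1}{418}\right)^{2} = \left(-32 + \frac{1}{418}\right)^{2} = \left(- \frac{13375}{418}\right)^{2} = \frac{178890625}{174724}$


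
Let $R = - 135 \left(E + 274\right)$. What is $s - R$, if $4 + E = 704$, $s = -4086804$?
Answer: $-3955314$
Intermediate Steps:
$E = 700$ ($E = -4 + 704 = 700$)
$R = -131490$ ($R = - 135 \left(700 + 274\right) = \left(-135\right) 974 = -131490$)
$s - R = -4086804 - -131490 = -4086804 + 131490 = -3955314$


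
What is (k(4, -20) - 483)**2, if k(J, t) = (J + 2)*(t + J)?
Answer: 335241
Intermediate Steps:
k(J, t) = (2 + J)*(J + t)
(k(4, -20) - 483)**2 = ((4**2 + 2*4 + 2*(-20) + 4*(-20)) - 483)**2 = ((16 + 8 - 40 - 80) - 483)**2 = (-96 - 483)**2 = (-579)**2 = 335241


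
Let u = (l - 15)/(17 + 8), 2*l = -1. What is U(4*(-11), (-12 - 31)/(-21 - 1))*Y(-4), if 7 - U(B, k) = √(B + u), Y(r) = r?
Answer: -28 + 2*I*√4462/5 ≈ -28.0 + 26.719*I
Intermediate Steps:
l = -½ (l = (½)*(-1) = -½ ≈ -0.50000)
u = -31/50 (u = (-½ - 15)/(17 + 8) = -31/2/25 = -31/2*1/25 = -31/50 ≈ -0.62000)
U(B, k) = 7 - √(-31/50 + B) (U(B, k) = 7 - √(B - 31/50) = 7 - √(-31/50 + B))
U(4*(-11), (-12 - 31)/(-21 - 1))*Y(-4) = (7 - √(-62 + 100*(4*(-11)))/10)*(-4) = (7 - √(-62 + 100*(-44))/10)*(-4) = (7 - √(-62 - 4400)/10)*(-4) = (7 - I*√4462/10)*(-4) = -28 + 2*I*√4462/5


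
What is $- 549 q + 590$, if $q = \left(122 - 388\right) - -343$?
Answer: $-41683$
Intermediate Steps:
$q = 77$ ($q = -266 + 343 = 77$)
$- 549 q + 590 = \left(-549\right) 77 + 590 = -42273 + 590 = -41683$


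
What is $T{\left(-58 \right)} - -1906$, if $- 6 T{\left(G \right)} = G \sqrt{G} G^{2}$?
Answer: $1906 + \frac{97556 i \sqrt{58}}{3} \approx 1906.0 + 2.4765 \cdot 10^{5} i$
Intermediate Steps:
$T{\left(G \right)} = - \frac{G^{\frac{7}{2}}}{6}$ ($T{\left(G \right)} = - \frac{G \sqrt{G} G^{2}}{6} = - \frac{G^{\frac{3}{2}} G^{2}}{6} = - \frac{G^{\frac{7}{2}}}{6}$)
$T{\left(-58 \right)} - -1906 = - \frac{\left(-58\right)^{\frac{7}{2}}}{6} - -1906 = - \frac{\left(-195112\right) i \sqrt{58}}{6} + 1906 = \frac{97556 i \sqrt{58}}{3} + 1906 = 1906 + \frac{97556 i \sqrt{58}}{3}$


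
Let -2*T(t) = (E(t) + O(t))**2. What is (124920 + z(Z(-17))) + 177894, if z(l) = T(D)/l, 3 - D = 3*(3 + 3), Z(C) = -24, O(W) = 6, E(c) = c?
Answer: 4845051/16 ≈ 3.0282e+5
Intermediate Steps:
D = -15 (D = 3 - 3*(3 + 3) = 3 - 3*6 = 3 - 1*18 = 3 - 18 = -15)
T(t) = -(6 + t)**2/2 (T(t) = -(t + 6)**2/2 = -(6 + t)**2/2)
z(l) = -81/(2*l) (z(l) = (-(6 - 15)**2/2)/l = (-1/2*(-9)**2)/l = (-1/2*81)/l = -81/(2*l))
(124920 + z(Z(-17))) + 177894 = (124920 - 81/2/(-24)) + 177894 = (124920 - 81/2*(-1/24)) + 177894 = (124920 + 27/16) + 177894 = 1998747/16 + 177894 = 4845051/16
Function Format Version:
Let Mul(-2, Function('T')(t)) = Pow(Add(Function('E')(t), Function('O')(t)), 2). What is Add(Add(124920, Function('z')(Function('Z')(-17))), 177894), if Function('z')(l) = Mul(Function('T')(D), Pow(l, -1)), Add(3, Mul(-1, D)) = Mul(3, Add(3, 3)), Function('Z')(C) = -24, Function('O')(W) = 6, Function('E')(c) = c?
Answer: Rational(4845051, 16) ≈ 3.0282e+5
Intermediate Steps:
D = -15 (D = Add(3, Mul(-1, Mul(3, Add(3, 3)))) = Add(3, Mul(-1, Mul(3, 6))) = Add(3, Mul(-1, 18)) = Add(3, -18) = -15)
Function('T')(t) = Mul(Rational(-1, 2), Pow(Add(6, t), 2)) (Function('T')(t) = Mul(Rational(-1, 2), Pow(Add(t, 6), 2)) = Mul(Rational(-1, 2), Pow(Add(6, t), 2)))
Function('z')(l) = Mul(Rational(-81, 2), Pow(l, -1)) (Function('z')(l) = Mul(Mul(Rational(-1, 2), Pow(Add(6, -15), 2)), Pow(l, -1)) = Mul(Mul(Rational(-1, 2), Pow(-9, 2)), Pow(l, -1)) = Mul(Mul(Rational(-1, 2), 81), Pow(l, -1)) = Mul(Rational(-81, 2), Pow(l, -1)))
Add(Add(124920, Function('z')(Function('Z')(-17))), 177894) = Add(Add(124920, Mul(Rational(-81, 2), Pow(-24, -1))), 177894) = Add(Add(124920, Mul(Rational(-81, 2), Rational(-1, 24))), 177894) = Add(Add(124920, Rational(27, 16)), 177894) = Add(Rational(1998747, 16), 177894) = Rational(4845051, 16)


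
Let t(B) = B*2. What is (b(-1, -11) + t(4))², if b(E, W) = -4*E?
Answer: 144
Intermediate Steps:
t(B) = 2*B
(b(-1, -11) + t(4))² = (-4*(-1) + 2*4)² = (4 + 8)² = 12² = 144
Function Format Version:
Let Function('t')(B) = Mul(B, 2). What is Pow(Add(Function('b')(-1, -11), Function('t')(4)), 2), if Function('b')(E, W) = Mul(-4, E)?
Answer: 144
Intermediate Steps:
Function('t')(B) = Mul(2, B)
Pow(Add(Function('b')(-1, -11), Function('t')(4)), 2) = Pow(Add(Mul(-4, -1), Mul(2, 4)), 2) = Pow(Add(4, 8), 2) = Pow(12, 2) = 144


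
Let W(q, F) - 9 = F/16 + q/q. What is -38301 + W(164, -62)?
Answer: -306359/8 ≈ -38295.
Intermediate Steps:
W(q, F) = 10 + F/16 (W(q, F) = 9 + (F/16 + q/q) = 9 + (F*(1/16) + 1) = 9 + (F/16 + 1) = 9 + (1 + F/16) = 10 + F/16)
-38301 + W(164, -62) = -38301 + (10 + (1/16)*(-62)) = -38301 + (10 - 31/8) = -38301 + 49/8 = -306359/8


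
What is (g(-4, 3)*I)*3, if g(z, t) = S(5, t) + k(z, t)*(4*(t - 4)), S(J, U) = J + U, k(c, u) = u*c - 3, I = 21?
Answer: 4284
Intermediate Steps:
k(c, u) = -3 + c*u (k(c, u) = c*u - 3 = -3 + c*u)
g(z, t) = 5 + t + (-16 + 4*t)*(-3 + t*z) (g(z, t) = (5 + t) + (-3 + z*t)*(4*(t - 4)) = (5 + t) + (-3 + t*z)*(4*(-4 + t)) = (5 + t) + (-3 + t*z)*(-16 + 4*t) = (5 + t) + (-16 + 4*t)*(-3 + t*z) = 5 + t + (-16 + 4*t)*(-3 + t*z))
(g(-4, 3)*I)*3 = ((53 + 3 - 16*3*(-4) + 4*3*(-3 + 3*(-4)))*21)*3 = ((53 + 3 + 192 + 4*3*(-3 - 12))*21)*3 = ((53 + 3 + 192 + 4*3*(-15))*21)*3 = ((53 + 3 + 192 - 180)*21)*3 = (68*21)*3 = 1428*3 = 4284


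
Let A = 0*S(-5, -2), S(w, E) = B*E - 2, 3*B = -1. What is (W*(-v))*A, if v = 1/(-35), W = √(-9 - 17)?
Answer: 0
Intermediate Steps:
B = -⅓ (B = (⅓)*(-1) = -⅓ ≈ -0.33333)
S(w, E) = -2 - E/3 (S(w, E) = -E/3 - 2 = -2 - E/3)
W = I*√26 (W = √(-26) = I*√26 ≈ 5.099*I)
A = 0 (A = 0*(-2 - ⅓*(-2)) = 0*(-2 + ⅔) = 0*(-4/3) = 0)
v = -1/35 ≈ -0.028571
(W*(-v))*A = ((I*√26)*(-1*(-1/35)))*0 = ((I*√26)*(1/35))*0 = (I*√26/35)*0 = 0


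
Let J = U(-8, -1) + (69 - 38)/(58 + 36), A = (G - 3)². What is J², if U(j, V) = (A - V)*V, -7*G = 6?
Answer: 5128421769/21215236 ≈ 241.73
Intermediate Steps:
G = -6/7 (G = -⅐*6 = -6/7 ≈ -0.85714)
A = 729/49 (A = (-6/7 - 3)² = (-27/7)² = 729/49 ≈ 14.878)
U(j, V) = V*(729/49 - V) (U(j, V) = (729/49 - V)*V = V*(729/49 - V))
J = -71613/4606 (J = (1/49)*(-1)*(729 - 49*(-1)) + (69 - 38)/(58 + 36) = (1/49)*(-1)*(729 + 49) + 31/94 = (1/49)*(-1)*778 + 31*(1/94) = -778/49 + 31/94 = -71613/4606 ≈ -15.548)
J² = (-71613/4606)² = 5128421769/21215236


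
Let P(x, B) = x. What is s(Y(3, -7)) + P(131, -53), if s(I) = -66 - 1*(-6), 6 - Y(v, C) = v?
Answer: 71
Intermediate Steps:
Y(v, C) = 6 - v
s(I) = -60 (s(I) = -66 + 6 = -60)
s(Y(3, -7)) + P(131, -53) = -60 + 131 = 71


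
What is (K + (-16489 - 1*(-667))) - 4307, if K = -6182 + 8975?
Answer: -17336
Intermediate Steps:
K = 2793
(K + (-16489 - 1*(-667))) - 4307 = (2793 + (-16489 - 1*(-667))) - 4307 = (2793 + (-16489 + 667)) - 4307 = (2793 - 15822) - 4307 = -13029 - 4307 = -17336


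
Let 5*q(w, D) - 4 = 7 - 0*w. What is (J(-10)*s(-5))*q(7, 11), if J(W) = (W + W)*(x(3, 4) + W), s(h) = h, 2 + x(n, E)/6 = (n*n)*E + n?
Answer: 46640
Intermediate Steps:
x(n, E) = -12 + 6*n + 6*E*n**2 (x(n, E) = -12 + 6*((n*n)*E + n) = -12 + 6*(n**2*E + n) = -12 + 6*(E*n**2 + n) = -12 + 6*(n + E*n**2) = -12 + (6*n + 6*E*n**2) = -12 + 6*n + 6*E*n**2)
J(W) = 2*W*(222 + W) (J(W) = (W + W)*((-12 + 6*3 + 6*4*3**2) + W) = (2*W)*((-12 + 18 + 6*4*9) + W) = (2*W)*((-12 + 18 + 216) + W) = (2*W)*(222 + W) = 2*W*(222 + W))
q(w, D) = 11/5 (q(w, D) = 4/5 + (7 - 0*w)/5 = 4/5 + (7 - 1*0)/5 = 4/5 + (7 + 0)/5 = 4/5 + (1/5)*7 = 4/5 + 7/5 = 11/5)
(J(-10)*s(-5))*q(7, 11) = ((2*(-10)*(222 - 10))*(-5))*(11/5) = ((2*(-10)*212)*(-5))*(11/5) = -4240*(-5)*(11/5) = 21200*(11/5) = 46640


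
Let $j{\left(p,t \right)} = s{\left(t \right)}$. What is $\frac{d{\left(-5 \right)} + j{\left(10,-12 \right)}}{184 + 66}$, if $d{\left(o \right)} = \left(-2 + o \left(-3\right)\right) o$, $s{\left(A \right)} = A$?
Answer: $- \frac{77}{250} \approx -0.308$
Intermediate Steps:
$j{\left(p,t \right)} = t$
$d{\left(o \right)} = o \left(-2 - 3 o\right)$ ($d{\left(o \right)} = \left(-2 - 3 o\right) o = o \left(-2 - 3 o\right)$)
$\frac{d{\left(-5 \right)} + j{\left(10,-12 \right)}}{184 + 66} = \frac{\left(-1\right) \left(-5\right) \left(2 + 3 \left(-5\right)\right) - 12}{184 + 66} = \frac{\left(-1\right) \left(-5\right) \left(2 - 15\right) - 12}{250} = \left(\left(-1\right) \left(-5\right) \left(-13\right) - 12\right) \frac{1}{250} = \left(-65 - 12\right) \frac{1}{250} = \left(-77\right) \frac{1}{250} = - \frac{77}{250}$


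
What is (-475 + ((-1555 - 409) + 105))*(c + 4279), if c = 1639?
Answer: -13812612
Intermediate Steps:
(-475 + ((-1555 - 409) + 105))*(c + 4279) = (-475 + ((-1555 - 409) + 105))*(1639 + 4279) = (-475 + (-1964 + 105))*5918 = (-475 - 1859)*5918 = -2334*5918 = -13812612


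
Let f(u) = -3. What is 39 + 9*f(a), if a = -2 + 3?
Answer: 12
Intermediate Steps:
a = 1
39 + 9*f(a) = 39 + 9*(-3) = 39 - 27 = 12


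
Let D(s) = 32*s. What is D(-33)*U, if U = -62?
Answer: 65472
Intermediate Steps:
D(-33)*U = (32*(-33))*(-62) = -1056*(-62) = 65472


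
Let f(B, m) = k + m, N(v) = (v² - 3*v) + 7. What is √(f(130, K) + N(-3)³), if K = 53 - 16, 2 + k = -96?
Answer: 2*√3891 ≈ 124.76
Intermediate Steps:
k = -98 (k = -2 - 96 = -98)
N(v) = 7 + v² - 3*v
K = 37
f(B, m) = -98 + m
√(f(130, K) + N(-3)³) = √((-98 + 37) + (7 + (-3)² - 3*(-3))³) = √(-61 + (7 + 9 + 9)³) = √(-61 + 25³) = √(-61 + 15625) = √15564 = 2*√3891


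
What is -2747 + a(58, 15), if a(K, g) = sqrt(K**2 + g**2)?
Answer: -2747 + sqrt(3589) ≈ -2687.1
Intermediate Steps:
-2747 + a(58, 15) = -2747 + sqrt(58**2 + 15**2) = -2747 + sqrt(3364 + 225) = -2747 + sqrt(3589)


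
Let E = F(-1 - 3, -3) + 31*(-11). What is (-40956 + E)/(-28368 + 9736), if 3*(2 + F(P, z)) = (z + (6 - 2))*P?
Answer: 123901/55896 ≈ 2.2166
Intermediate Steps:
F(P, z) = -2 + P*(4 + z)/3 (F(P, z) = -2 + ((z + (6 - 2))*P)/3 = -2 + ((z + 4)*P)/3 = -2 + ((4 + z)*P)/3 = -2 + (P*(4 + z))/3 = -2 + P*(4 + z)/3)
E = -1033/3 (E = (-2 + 4*(-1 - 3)/3 + (⅓)*(-1 - 3)*(-3)) + 31*(-11) = (-2 + (4/3)*(-4) + (⅓)*(-4)*(-3)) - 341 = (-2 - 16/3 + 4) - 341 = -10/3 - 341 = -1033/3 ≈ -344.33)
(-40956 + E)/(-28368 + 9736) = (-40956 - 1033/3)/(-28368 + 9736) = -123901/3/(-18632) = -123901/3*(-1/18632) = 123901/55896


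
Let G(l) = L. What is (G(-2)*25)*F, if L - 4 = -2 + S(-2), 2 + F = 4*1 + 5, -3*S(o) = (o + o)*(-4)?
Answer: -1750/3 ≈ -583.33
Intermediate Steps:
S(o) = 8*o/3 (S(o) = -(o + o)*(-4)/3 = -2*o*(-4)/3 = -(-8)*o/3 = 8*o/3)
F = 7 (F = -2 + (4*1 + 5) = -2 + (4 + 5) = -2 + 9 = 7)
L = -10/3 (L = 4 + (-2 + (8/3)*(-2)) = 4 + (-2 - 16/3) = 4 - 22/3 = -10/3 ≈ -3.3333)
G(l) = -10/3
(G(-2)*25)*F = -10/3*25*7 = -250/3*7 = -1750/3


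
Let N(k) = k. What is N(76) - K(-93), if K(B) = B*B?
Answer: -8573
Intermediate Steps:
K(B) = B²
N(76) - K(-93) = 76 - 1*(-93)² = 76 - 1*8649 = 76 - 8649 = -8573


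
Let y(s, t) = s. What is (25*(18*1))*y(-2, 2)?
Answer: -900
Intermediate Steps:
(25*(18*1))*y(-2, 2) = (25*(18*1))*(-2) = (25*18)*(-2) = 450*(-2) = -900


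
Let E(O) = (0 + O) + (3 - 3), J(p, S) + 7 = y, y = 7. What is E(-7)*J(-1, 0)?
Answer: 0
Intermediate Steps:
J(p, S) = 0 (J(p, S) = -7 + 7 = 0)
E(O) = O (E(O) = O + 0 = O)
E(-7)*J(-1, 0) = -7*0 = 0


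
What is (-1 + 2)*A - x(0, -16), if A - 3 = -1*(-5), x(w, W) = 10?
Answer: -2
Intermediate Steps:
A = 8 (A = 3 - 1*(-5) = 3 + 5 = 8)
(-1 + 2)*A - x(0, -16) = (-1 + 2)*8 - 1*10 = 1*8 - 10 = 8 - 10 = -2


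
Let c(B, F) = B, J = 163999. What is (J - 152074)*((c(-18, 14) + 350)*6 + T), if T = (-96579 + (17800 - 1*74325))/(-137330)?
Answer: 326404498320/13733 ≈ 2.3768e+7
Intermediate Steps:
T = 76552/68665 (T = (-96579 + (17800 - 74325))*(-1/137330) = (-96579 - 56525)*(-1/137330) = -153104*(-1/137330) = 76552/68665 ≈ 1.1149)
(J - 152074)*((c(-18, 14) + 350)*6 + T) = (163999 - 152074)*((-18 + 350)*6 + 76552/68665) = 11925*(332*6 + 76552/68665) = 11925*(1992 + 76552/68665) = 11925*(136857232/68665) = 326404498320/13733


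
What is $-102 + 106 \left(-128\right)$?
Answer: $-13670$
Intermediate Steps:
$-102 + 106 \left(-128\right) = -102 - 13568 = -13670$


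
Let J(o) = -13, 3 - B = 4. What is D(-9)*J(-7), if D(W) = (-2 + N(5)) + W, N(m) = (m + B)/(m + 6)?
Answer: 1521/11 ≈ 138.27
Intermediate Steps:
B = -1 (B = 3 - 1*4 = 3 - 4 = -1)
N(m) = (-1 + m)/(6 + m) (N(m) = (m - 1)/(m + 6) = (-1 + m)/(6 + m))
D(W) = -18/11 + W (D(W) = (-2 + (-1 + 5)/(6 + 5)) + W = (-2 + 4/11) + W = -18/11 + W)
D(-9)*J(-7) = (-18/11 - 9)*(-13) = -117/11*(-13) = 1521/11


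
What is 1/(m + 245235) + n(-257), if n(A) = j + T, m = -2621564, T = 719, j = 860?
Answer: 3752223490/2376329 ≈ 1579.0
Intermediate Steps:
n(A) = 1579 (n(A) = 860 + 719 = 1579)
1/(m + 245235) + n(-257) = 1/(-2621564 + 245235) + 1579 = 1/(-2376329) + 1579 = -1/2376329 + 1579 = 3752223490/2376329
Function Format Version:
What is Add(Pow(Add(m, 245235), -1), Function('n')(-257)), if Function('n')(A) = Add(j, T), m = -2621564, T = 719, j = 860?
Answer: Rational(3752223490, 2376329) ≈ 1579.0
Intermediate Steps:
Function('n')(A) = 1579 (Function('n')(A) = Add(860, 719) = 1579)
Add(Pow(Add(m, 245235), -1), Function('n')(-257)) = Add(Pow(Add(-2621564, 245235), -1), 1579) = Add(Pow(-2376329, -1), 1579) = Add(Rational(-1, 2376329), 1579) = Rational(3752223490, 2376329)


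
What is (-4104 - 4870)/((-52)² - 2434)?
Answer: -4487/135 ≈ -33.237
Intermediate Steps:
(-4104 - 4870)/((-52)² - 2434) = -8974/(2704 - 2434) = -8974/270 = -8974*1/270 = -4487/135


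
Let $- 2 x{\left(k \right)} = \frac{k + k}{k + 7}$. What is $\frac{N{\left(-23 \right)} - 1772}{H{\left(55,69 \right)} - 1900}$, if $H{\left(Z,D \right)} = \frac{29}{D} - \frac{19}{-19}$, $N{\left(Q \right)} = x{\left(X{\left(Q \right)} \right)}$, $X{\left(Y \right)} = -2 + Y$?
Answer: $\frac{734183}{786012} \approx 0.93406$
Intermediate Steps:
$x{\left(k \right)} = - \frac{k}{7 + k}$ ($x{\left(k \right)} = - \frac{\left(k + k\right) \frac{1}{k + 7}}{2} = - \frac{2 k \frac{1}{7 + k}}{2} = - \frac{k}{7 + k}$)
$N{\left(Q \right)} = - \frac{-2 + Q}{5 + Q}$ ($N{\left(Q \right)} = - \frac{-2 + Q}{7 + \left(-2 + Q\right)} = - \frac{-2 + Q}{5 + Q}$)
$H{\left(Z,D \right)} = 1 + \frac{29}{D}$ ($H{\left(Z,D \right)} = \frac{29}{D} - -1 = \frac{29}{D} + 1 = 1 + \frac{29}{D}$)
$\frac{N{\left(-23 \right)} - 1772}{H{\left(55,69 \right)} - 1900} = \frac{\frac{2 - -23}{5 - 23} - 1772}{\frac{29 + 69}{69} - 1900} = \frac{\frac{2 + 23}{-18} - 1772}{\frac{1}{69} \cdot 98 - 1900} = \frac{\left(- \frac{1}{18}\right) 25 - 1772}{\frac{98}{69} - 1900} = \frac{- \frac{25}{18} - 1772}{- \frac{131002}{69}} = \left(- \frac{31921}{18}\right) \left(- \frac{69}{131002}\right) = \frac{734183}{786012}$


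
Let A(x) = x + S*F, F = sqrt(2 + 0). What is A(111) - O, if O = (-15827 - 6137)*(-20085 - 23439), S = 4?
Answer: -955961025 + 4*sqrt(2) ≈ -9.5596e+8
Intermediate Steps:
F = sqrt(2) ≈ 1.4142
A(x) = x + 4*sqrt(2)
O = 955961136 (O = -21964*(-43524) = 955961136)
A(111) - O = (111 + 4*sqrt(2)) - 1*955961136 = (111 + 4*sqrt(2)) - 955961136 = -955961025 + 4*sqrt(2)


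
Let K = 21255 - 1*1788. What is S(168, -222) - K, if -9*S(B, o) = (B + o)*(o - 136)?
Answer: -21615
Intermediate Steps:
S(B, o) = -(-136 + o)*(B + o)/9 (S(B, o) = -(B + o)*(o - 136)/9 = -(B + o)*(-136 + o)/9 = -(-136 + o)*(B + o)/9)
K = 19467 (K = 21255 - 1788 = 19467)
S(168, -222) - K = (-⅑*(-222)² + (136/9)*168 + (136/9)*(-222) - ⅑*168*(-222)) - 1*19467 = (-⅑*49284 + 7616/3 - 10064/3 + 4144) - 19467 = (-5476 + 7616/3 - 10064/3 + 4144) - 19467 = -2148 - 19467 = -21615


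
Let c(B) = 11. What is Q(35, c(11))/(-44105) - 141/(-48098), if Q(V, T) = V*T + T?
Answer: -12828003/2121362290 ≈ -0.0060471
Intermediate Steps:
Q(V, T) = T + T*V (Q(V, T) = T*V + T = T + T*V)
Q(35, c(11))/(-44105) - 141/(-48098) = (11*(1 + 35))/(-44105) - 141/(-48098) = (11*36)*(-1/44105) - 141*(-1/48098) = 396*(-1/44105) + 141/48098 = -396/44105 + 141/48098 = -12828003/2121362290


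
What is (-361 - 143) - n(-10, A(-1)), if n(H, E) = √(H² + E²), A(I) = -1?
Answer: -504 - √101 ≈ -514.05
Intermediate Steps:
n(H, E) = √(E² + H²)
(-361 - 143) - n(-10, A(-1)) = (-361 - 143) - √((-1)² + (-10)²) = -504 - √(1 + 100) = -504 - √101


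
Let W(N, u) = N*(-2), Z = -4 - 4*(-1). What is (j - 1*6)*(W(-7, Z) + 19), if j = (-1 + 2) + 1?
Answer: -132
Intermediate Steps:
j = 2 (j = 1 + 1 = 2)
Z = 0 (Z = -4 + 4 = 0)
W(N, u) = -2*N
(j - 1*6)*(W(-7, Z) + 19) = (2 - 1*6)*(-2*(-7) + 19) = (2 - 6)*(14 + 19) = -4*33 = -132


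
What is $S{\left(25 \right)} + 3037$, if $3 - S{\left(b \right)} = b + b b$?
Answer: $2390$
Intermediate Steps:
$S{\left(b \right)} = 3 - b - b^{2}$ ($S{\left(b \right)} = 3 - \left(b + b b\right) = 3 - \left(b + b^{2}\right) = 3 - b - b^{2}$)
$S{\left(25 \right)} + 3037 = \left(3 - 25 - 25^{2}\right) + 3037 = \left(3 - 25 - 625\right) + 3037 = -647 + 3037 = 2390$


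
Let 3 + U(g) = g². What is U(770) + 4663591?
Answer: 5256488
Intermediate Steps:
U(g) = -3 + g²
U(770) + 4663591 = (-3 + 770²) + 4663591 = (-3 + 592900) + 4663591 = 592897 + 4663591 = 5256488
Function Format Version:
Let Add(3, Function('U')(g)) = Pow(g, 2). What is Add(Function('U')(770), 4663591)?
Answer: 5256488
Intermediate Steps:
Function('U')(g) = Add(-3, Pow(g, 2))
Add(Function('U')(770), 4663591) = Add(Add(-3, Pow(770, 2)), 4663591) = Add(Add(-3, 592900), 4663591) = Add(592897, 4663591) = 5256488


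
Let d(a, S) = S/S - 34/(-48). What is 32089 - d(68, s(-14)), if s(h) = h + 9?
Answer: 770095/24 ≈ 32087.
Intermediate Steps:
s(h) = 9 + h
d(a, S) = 41/24 (d(a, S) = 1 - 34*(-1/48) = 1 + 17/24 = 41/24)
32089 - d(68, s(-14)) = 32089 - 1*41/24 = 32089 - 41/24 = 770095/24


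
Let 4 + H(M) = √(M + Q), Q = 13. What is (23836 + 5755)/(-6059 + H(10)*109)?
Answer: -192193545/41911762 - 3225419*√23/41911762 ≈ -4.9547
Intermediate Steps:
H(M) = -4 + √(13 + M) (H(M) = -4 + √(M + 13) = -4 + √(13 + M))
(23836 + 5755)/(-6059 + H(10)*109) = (23836 + 5755)/(-6059 + (-4 + √(13 + 10))*109) = 29591/(-6059 + (-4 + √23)*109) = 29591/(-6059 + (-436 + 109*√23)) = 29591/(-6495 + 109*√23)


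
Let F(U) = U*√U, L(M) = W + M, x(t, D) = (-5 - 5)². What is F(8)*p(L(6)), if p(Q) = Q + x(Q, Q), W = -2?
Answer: 1664*√2 ≈ 2353.3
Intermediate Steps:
x(t, D) = 100 (x(t, D) = (-10)² = 100)
L(M) = -2 + M
F(U) = U^(3/2)
p(Q) = 100 + Q (p(Q) = Q + 100 = 100 + Q)
F(8)*p(L(6)) = 8^(3/2)*(100 + (-2 + 6)) = (16*√2)*(100 + 4) = (16*√2)*104 = 1664*√2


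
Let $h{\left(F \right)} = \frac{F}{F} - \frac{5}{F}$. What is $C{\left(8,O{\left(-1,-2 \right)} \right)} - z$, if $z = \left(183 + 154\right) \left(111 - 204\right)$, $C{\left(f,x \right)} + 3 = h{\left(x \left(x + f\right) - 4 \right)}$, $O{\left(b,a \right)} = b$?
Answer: $\frac{344734}{11} \approx 31339.0$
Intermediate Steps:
$h{\left(F \right)} = 1 - \frac{5}{F}$
$C{\left(f,x \right)} = -3 + \frac{-9 + x \left(f + x\right)}{-4 + x \left(f + x\right)}$ ($C{\left(f,x \right)} = -3 + \frac{-5 + \left(x \left(x + f\right) - 4\right)}{x \left(x + f\right) - 4} = -3 + \frac{-5 + \left(x \left(f + x\right) - 4\right)}{x \left(f + x\right) - 4} = -3 + \frac{-5 + \left(-4 + x \left(f + x\right)\right)}{-4 + x \left(f + x\right)} = -3 + \frac{-9 + x \left(f + x\right)}{-4 + x \left(f + x\right)}$)
$z = -31341$ ($z = 337 \left(-93\right) = -31341$)
$C{\left(8,O{\left(-1,-2 \right)} \right)} - z = \frac{3 - 2 \left(-1\right)^{2} - 16 \left(-1\right)}{-4 + \left(-1\right)^{2} + 8 \left(-1\right)} - -31341 = \frac{3 - 2 + 16}{-4 + 1 - 8} + 31341 = \frac{3 - 2 + 16}{-11} + 31341 = \left(- \frac{1}{11}\right) 17 + 31341 = - \frac{17}{11} + 31341 = \frac{344734}{11}$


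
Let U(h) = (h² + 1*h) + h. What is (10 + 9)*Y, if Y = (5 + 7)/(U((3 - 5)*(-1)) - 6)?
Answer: 114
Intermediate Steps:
U(h) = h² + 2*h (U(h) = (h² + h) + h = (h + h²) + h = h² + 2*h)
Y = 6 (Y = (5 + 7)/(((3 - 5)*(-1))*(2 + (3 - 5)*(-1)) - 6) = 12/((-2*(-1))*(2 - 2*(-1)) - 6) = 12/(2*(2 + 2) - 6) = 12/(2*4 - 6) = 12/(8 - 6) = 12/2 = 12*(½) = 6)
(10 + 9)*Y = (10 + 9)*6 = 19*6 = 114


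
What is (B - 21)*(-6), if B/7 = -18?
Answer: 882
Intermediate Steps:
B = -126 (B = 7*(-18) = -126)
(B - 21)*(-6) = (-126 - 21)*(-6) = -147*(-6) = 882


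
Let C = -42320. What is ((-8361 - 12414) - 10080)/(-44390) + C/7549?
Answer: -329132081/67020022 ≈ -4.9109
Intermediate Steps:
((-8361 - 12414) - 10080)/(-44390) + C/7549 = ((-8361 - 12414) - 10080)/(-44390) - 42320/7549 = (-20775 - 10080)*(-1/44390) - 42320*1/7549 = -30855*(-1/44390) - 42320/7549 = 6171/8878 - 42320/7549 = -329132081/67020022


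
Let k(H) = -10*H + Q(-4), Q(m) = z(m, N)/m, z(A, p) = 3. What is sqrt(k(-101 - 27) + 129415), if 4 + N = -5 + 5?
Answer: sqrt(522777)/2 ≈ 361.52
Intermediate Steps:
N = -4 (N = -4 + (-5 + 5) = -4 + 0 = -4)
Q(m) = 3/m
k(H) = -3/4 - 10*H (k(H) = -10*H + 3/(-4) = -10*H + 3*(-1/4) = -10*H - 3/4 = -3/4 - 10*H)
sqrt(k(-101 - 27) + 129415) = sqrt((-3/4 - 10*(-101 - 27)) + 129415) = sqrt((-3/4 - 10*(-128)) + 129415) = sqrt((-3/4 + 1280) + 129415) = sqrt(5117/4 + 129415) = sqrt(522777/4) = sqrt(522777)/2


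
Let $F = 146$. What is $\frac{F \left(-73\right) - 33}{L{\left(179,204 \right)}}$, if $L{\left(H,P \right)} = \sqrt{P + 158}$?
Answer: $- \frac{10691 \sqrt{362}}{362} \approx -561.91$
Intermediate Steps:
$L{\left(H,P \right)} = \sqrt{158 + P}$
$\frac{F \left(-73\right) - 33}{L{\left(179,204 \right)}} = \frac{146 \left(-73\right) - 33}{\sqrt{158 + 204}} = \frac{-10658 - 33}{\sqrt{362}} = - 10691 \frac{\sqrt{362}}{362} = - \frac{10691 \sqrt{362}}{362}$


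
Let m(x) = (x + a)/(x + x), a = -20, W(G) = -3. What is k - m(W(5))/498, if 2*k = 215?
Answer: 321187/2988 ≈ 107.49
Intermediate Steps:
k = 215/2 (k = (½)*215 = 215/2 ≈ 107.50)
m(x) = (-20 + x)/(2*x) (m(x) = (x - 20)/(x + x) = (-20 + x)/((2*x)) = (-20 + x)*(1/(2*x)) = (-20 + x)/(2*x))
k - m(W(5))/498 = 215/2 - (½)*(-20 - 3)/(-3)/498 = 215/2 - (½)*(-⅓)*(-23)/498 = 215/2 - 23/(6*498) = 215/2 - 1*23/2988 = 215/2 - 23/2988 = 321187/2988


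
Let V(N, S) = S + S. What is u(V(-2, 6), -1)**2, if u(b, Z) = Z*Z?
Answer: 1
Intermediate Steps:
V(N, S) = 2*S
u(b, Z) = Z**2
u(V(-2, 6), -1)**2 = ((-1)**2)**2 = 1**2 = 1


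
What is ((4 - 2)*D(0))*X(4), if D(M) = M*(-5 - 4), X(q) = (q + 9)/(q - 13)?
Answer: 0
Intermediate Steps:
X(q) = (9 + q)/(-13 + q)
D(M) = -9*M (D(M) = M*(-9) = -9*M)
((4 - 2)*D(0))*X(4) = ((4 - 2)*(-9*0))*((9 + 4)/(-13 + 4)) = (2*0)*(13/(-9)) = 0*(-⅑*13) = 0*(-13/9) = 0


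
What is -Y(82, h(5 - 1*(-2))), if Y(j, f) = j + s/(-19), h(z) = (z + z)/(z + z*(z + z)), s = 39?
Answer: -1519/19 ≈ -79.947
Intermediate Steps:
h(z) = 2*z/(z + 2*z²) (h(z) = (2*z)/(z + z*(2*z)) = (2*z)/(z + 2*z²) = 2*z/(z + 2*z²))
Y(j, f) = -39/19 + j (Y(j, f) = j + 39/(-19) = j + 39*(-1/19) = j - 39/19 = -39/19 + j)
-Y(82, h(5 - 1*(-2))) = -(-39/19 + 82) = -1*1519/19 = -1519/19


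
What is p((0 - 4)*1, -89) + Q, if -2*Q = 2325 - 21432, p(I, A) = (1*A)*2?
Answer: 18751/2 ≈ 9375.5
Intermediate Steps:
p(I, A) = 2*A (p(I, A) = A*2 = 2*A)
Q = 19107/2 (Q = -(2325 - 21432)/2 = -1/2*(-19107) = 19107/2 ≈ 9553.5)
p((0 - 4)*1, -89) + Q = 2*(-89) + 19107/2 = -178 + 19107/2 = 18751/2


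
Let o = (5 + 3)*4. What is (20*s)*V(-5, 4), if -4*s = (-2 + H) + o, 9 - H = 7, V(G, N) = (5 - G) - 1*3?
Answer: -1120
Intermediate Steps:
o = 32 (o = 8*4 = 32)
V(G, N) = 2 - G (V(G, N) = (5 - G) - 3 = 2 - G)
H = 2 (H = 9 - 1*7 = 9 - 7 = 2)
s = -8 (s = -((-2 + 2) + 32)/4 = -(0 + 32)/4 = -1/4*32 = -8)
(20*s)*V(-5, 4) = (20*(-8))*(2 - 1*(-5)) = -160*(2 + 5) = -160*7 = -1120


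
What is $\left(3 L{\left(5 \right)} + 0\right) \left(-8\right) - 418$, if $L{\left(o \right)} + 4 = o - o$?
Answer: $-322$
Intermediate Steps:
$L{\left(o \right)} = -4$ ($L{\left(o \right)} = -4 + \left(o - o\right) = -4 + 0 = -4$)
$\left(3 L{\left(5 \right)} + 0\right) \left(-8\right) - 418 = \left(3 \left(-4\right) + 0\right) \left(-8\right) - 418 = \left(-12 + 0\right) \left(-8\right) - 418 = \left(-12\right) \left(-8\right) - 418 = 96 - 418 = -322$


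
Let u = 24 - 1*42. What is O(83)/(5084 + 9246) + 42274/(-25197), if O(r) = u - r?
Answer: -608331317/361073010 ≈ -1.6848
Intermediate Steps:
u = -18 (u = 24 - 42 = -18)
O(r) = -18 - r
O(83)/(5084 + 9246) + 42274/(-25197) = (-18 - 1*83)/(5084 + 9246) + 42274/(-25197) = (-18 - 83)/14330 + 42274*(-1/25197) = -101*1/14330 - 42274/25197 = -101/14330 - 42274/25197 = -608331317/361073010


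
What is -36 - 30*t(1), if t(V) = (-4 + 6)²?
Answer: -156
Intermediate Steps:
t(V) = 4 (t(V) = 2² = 4)
-36 - 30*t(1) = -36 - 30*4 = -36 - 120 = -156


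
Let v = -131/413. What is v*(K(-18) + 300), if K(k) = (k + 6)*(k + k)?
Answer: -95892/413 ≈ -232.18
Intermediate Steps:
v = -131/413 (v = -131*1/413 = -131/413 ≈ -0.31719)
K(k) = 2*k*(6 + k) (K(k) = (6 + k)*(2*k) = 2*k*(6 + k))
v*(K(-18) + 300) = -131*(2*(-18)*(6 - 18) + 300)/413 = -131*(2*(-18)*(-12) + 300)/413 = -131*(432 + 300)/413 = -131/413*732 = -95892/413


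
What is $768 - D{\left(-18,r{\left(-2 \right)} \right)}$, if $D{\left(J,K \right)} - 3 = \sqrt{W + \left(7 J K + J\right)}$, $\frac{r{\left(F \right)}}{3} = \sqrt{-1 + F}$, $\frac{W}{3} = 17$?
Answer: $765 - \sqrt{33 - 378 i \sqrt{3}} \approx 746.45 + 17.643 i$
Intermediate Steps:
$W = 51$ ($W = 3 \cdot 17 = 51$)
$r{\left(F \right)} = 3 \sqrt{-1 + F}$
$D{\left(J,K \right)} = 3 + \sqrt{51 + J + 7 J K}$ ($D{\left(J,K \right)} = 3 + \sqrt{51 + \left(7 J K + J\right)} = 3 + \sqrt{51 + \left(J + 7 J K\right)} = 3 + \sqrt{51 + J + 7 J K}$)
$768 - D{\left(-18,r{\left(-2 \right)} \right)} = 768 - \left(3 + \sqrt{51 - 18 + 7 \left(-18\right) 3 \sqrt{-1 - 2}}\right) = 768 - \left(3 + \sqrt{51 - 18 + 7 \left(-18\right) 3 \sqrt{-3}}\right) = 768 - \left(3 + \sqrt{51 - 18 + 7 \left(-18\right) 3 i \sqrt{3}}\right) = 768 - \left(3 + \sqrt{51 - 18 - 378 i \sqrt{3}}\right) = 768 - \left(3 + \sqrt{33 - 378 i \sqrt{3}}\right) = 765 - \sqrt{33 - 378 i \sqrt{3}}$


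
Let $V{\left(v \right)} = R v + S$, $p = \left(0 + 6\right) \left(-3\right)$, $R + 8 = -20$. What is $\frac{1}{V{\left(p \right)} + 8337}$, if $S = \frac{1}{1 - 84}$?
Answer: $\frac{83}{733802} \approx 0.00011311$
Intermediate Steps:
$S = - \frac{1}{83}$ ($S = \frac{1}{-83} = - \frac{1}{83} \approx -0.012048$)
$R = -28$ ($R = -8 - 20 = -28$)
$p = -18$ ($p = 6 \left(-3\right) = -18$)
$V{\left(v \right)} = - \frac{1}{83} - 28 v$ ($V{\left(v \right)} = - 28 v - \frac{1}{83} = - \frac{1}{83} - 28 v$)
$\frac{1}{V{\left(p \right)} + 8337} = \frac{1}{\left(- \frac{1}{83} - -504\right) + 8337} = \frac{1}{\left(- \frac{1}{83} + 504\right) + 8337} = \frac{1}{\frac{41831}{83} + 8337} = \frac{1}{\frac{733802}{83}} = \frac{83}{733802}$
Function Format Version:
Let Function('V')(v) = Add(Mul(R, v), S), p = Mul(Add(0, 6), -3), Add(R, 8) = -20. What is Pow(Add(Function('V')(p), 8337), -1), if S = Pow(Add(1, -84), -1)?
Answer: Rational(83, 733802) ≈ 0.00011311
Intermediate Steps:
S = Rational(-1, 83) (S = Pow(-83, -1) = Rational(-1, 83) ≈ -0.012048)
R = -28 (R = Add(-8, -20) = -28)
p = -18 (p = Mul(6, -3) = -18)
Function('V')(v) = Add(Rational(-1, 83), Mul(-28, v)) (Function('V')(v) = Add(Mul(-28, v), Rational(-1, 83)) = Add(Rational(-1, 83), Mul(-28, v)))
Pow(Add(Function('V')(p), 8337), -1) = Pow(Add(Add(Rational(-1, 83), Mul(-28, -18)), 8337), -1) = Pow(Add(Add(Rational(-1, 83), 504), 8337), -1) = Pow(Add(Rational(41831, 83), 8337), -1) = Pow(Rational(733802, 83), -1) = Rational(83, 733802)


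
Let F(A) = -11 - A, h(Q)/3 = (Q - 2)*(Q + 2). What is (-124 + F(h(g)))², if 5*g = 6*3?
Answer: 16378209/625 ≈ 26205.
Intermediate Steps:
g = 18/5 (g = (6*3)/5 = (⅕)*18 = 18/5 ≈ 3.6000)
h(Q) = 3*(-2 + Q)*(2 + Q) (h(Q) = 3*((Q - 2)*(Q + 2)) = 3*((-2 + Q)*(2 + Q)) = 3*(-2 + Q)*(2 + Q))
(-124 + F(h(g)))² = (-124 + (-11 - (-12 + 3*(18/5)²)))² = (-124 + (-11 - (-12 + 3*(324/25))))² = (-124 + (-11 - (-12 + 972/25)))² = (-124 + (-11 - 1*672/25))² = (-124 + (-11 - 672/25))² = (-124 - 947/25)² = (-4047/25)² = 16378209/625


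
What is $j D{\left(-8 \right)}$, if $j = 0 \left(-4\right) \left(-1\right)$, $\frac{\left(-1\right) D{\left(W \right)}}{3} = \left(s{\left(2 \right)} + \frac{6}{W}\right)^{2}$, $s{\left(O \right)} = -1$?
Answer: $0$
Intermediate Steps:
$D{\left(W \right)} = - 3 \left(-1 + \frac{6}{W}\right)^{2}$
$j = 0$ ($j = 0 \left(-1\right) = 0$)
$j D{\left(-8 \right)} = 0 \left(- \frac{3 \left(-6 - 8\right)^{2}}{64}\right) = 0 \left(\left(-3\right) \frac{1}{64} \left(-14\right)^{2}\right) = 0 \left(\left(-3\right) \frac{1}{64} \cdot 196\right) = 0 \left(- \frac{147}{16}\right) = 0$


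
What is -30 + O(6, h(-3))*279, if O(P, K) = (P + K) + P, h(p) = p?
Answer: 2481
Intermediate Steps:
O(P, K) = K + 2*P (O(P, K) = (K + P) + P = K + 2*P)
-30 + O(6, h(-3))*279 = -30 + (-3 + 2*6)*279 = -30 + (-3 + 12)*279 = -30 + 9*279 = -30 + 2511 = 2481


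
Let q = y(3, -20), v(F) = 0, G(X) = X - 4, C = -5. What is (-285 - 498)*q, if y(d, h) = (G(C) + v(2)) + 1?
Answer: 6264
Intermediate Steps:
G(X) = -4 + X
y(d, h) = -8 (y(d, h) = ((-4 - 5) + 0) + 1 = (-9 + 0) + 1 = -9 + 1 = -8)
q = -8
(-285 - 498)*q = (-285 - 498)*(-8) = -783*(-8) = 6264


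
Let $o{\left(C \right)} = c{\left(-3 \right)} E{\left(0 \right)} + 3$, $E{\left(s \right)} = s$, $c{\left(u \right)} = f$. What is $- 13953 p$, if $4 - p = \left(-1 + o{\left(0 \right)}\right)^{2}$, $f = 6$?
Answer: $0$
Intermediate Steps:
$c{\left(u \right)} = 6$
$o{\left(C \right)} = 3$ ($o{\left(C \right)} = 6 \cdot 0 + 3 = 0 + 3 = 3$)
$p = 0$ ($p = 4 - \left(-1 + 3\right)^{2} = 4 - 2^{2} = 4 - 4 = 0$)
$- 13953 p = \left(-13953\right) 0 = 0$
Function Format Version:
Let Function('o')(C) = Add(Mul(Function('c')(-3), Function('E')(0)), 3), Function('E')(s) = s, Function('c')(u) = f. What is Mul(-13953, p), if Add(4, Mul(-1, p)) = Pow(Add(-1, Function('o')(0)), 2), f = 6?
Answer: 0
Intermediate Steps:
Function('c')(u) = 6
Function('o')(C) = 3 (Function('o')(C) = Add(Mul(6, 0), 3) = Add(0, 3) = 3)
p = 0 (p = Add(4, Mul(-1, Pow(Add(-1, 3), 2))) = Add(4, Mul(-1, Pow(2, 2))) = Add(4, Mul(-1, 4)) = Add(4, -4) = 0)
Mul(-13953, p) = Mul(-13953, 0) = 0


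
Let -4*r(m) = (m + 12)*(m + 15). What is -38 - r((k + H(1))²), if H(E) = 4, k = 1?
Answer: 332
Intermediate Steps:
r(m) = -(12 + m)*(15 + m)/4 (r(m) = -(m + 12)*(m + 15)/4 = -(12 + m)*(15 + m)/4)
-38 - r((k + H(1))²) = -38 - (-45 - 27*(1 + 4)²/4 - (1 + 4)⁴/4) = -38 - (-45 - 27/4*5² - (5²)²/4) = -38 - (-45 - 27/4*25 - ¼*25²) = -38 - (-45 - 675/4 - ¼*625) = -38 - (-45 - 675/4 - 625/4) = -38 - 1*(-370) = -38 + 370 = 332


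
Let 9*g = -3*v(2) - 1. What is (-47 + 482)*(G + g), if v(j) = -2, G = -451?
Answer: -587830/3 ≈ -1.9594e+5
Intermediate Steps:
g = 5/9 (g = (-3*(-2) - 1)/9 = (6 - 1)/9 = (1/9)*5 = 5/9 ≈ 0.55556)
(-47 + 482)*(G + g) = (-47 + 482)*(-451 + 5/9) = 435*(-4054/9) = -587830/3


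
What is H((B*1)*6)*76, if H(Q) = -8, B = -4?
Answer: -608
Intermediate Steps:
H((B*1)*6)*76 = -8*76 = -608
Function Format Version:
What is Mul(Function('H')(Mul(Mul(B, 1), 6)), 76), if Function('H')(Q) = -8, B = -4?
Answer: -608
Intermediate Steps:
Mul(Function('H')(Mul(Mul(B, 1), 6)), 76) = Mul(-8, 76) = -608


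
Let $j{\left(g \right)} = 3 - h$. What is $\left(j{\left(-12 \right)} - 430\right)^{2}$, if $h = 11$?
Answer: $191844$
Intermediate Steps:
$j{\left(g \right)} = -8$ ($j{\left(g \right)} = 3 - 11 = -8$)
$\left(j{\left(-12 \right)} - 430\right)^{2} = \left(-8 - 430\right)^{2} = \left(-438\right)^{2} = 191844$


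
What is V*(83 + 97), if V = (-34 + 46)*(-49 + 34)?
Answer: -32400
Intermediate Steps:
V = -180 (V = 12*(-15) = -180)
V*(83 + 97) = -180*(83 + 97) = -180*180 = -32400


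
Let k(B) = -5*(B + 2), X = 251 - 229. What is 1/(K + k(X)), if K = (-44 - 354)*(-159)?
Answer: 1/63162 ≈ 1.5832e-5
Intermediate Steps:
X = 22
K = 63282 (K = -398*(-159) = 63282)
k(B) = -10 - 5*B (k(B) = -5*(2 + B) = -10 - 5*B)
1/(K + k(X)) = 1/(63282 + (-10 - 5*22)) = 1/(63282 + (-10 - 110)) = 1/(63282 - 120) = 1/63162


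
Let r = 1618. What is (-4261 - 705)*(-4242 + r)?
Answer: 13030784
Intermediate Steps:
(-4261 - 705)*(-4242 + r) = (-4261 - 705)*(-4242 + 1618) = -4966*(-2624) = 13030784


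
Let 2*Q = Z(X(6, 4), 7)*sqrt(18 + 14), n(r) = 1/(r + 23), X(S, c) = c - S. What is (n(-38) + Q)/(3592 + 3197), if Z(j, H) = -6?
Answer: -1/101835 - 4*sqrt(2)/2263 ≈ -0.0025095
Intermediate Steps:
n(r) = 1/(23 + r)
Q = -12*sqrt(2) (Q = (-6*sqrt(18 + 14))/2 = (-24*sqrt(2))/2 = -12*sqrt(2) ≈ -16.971)
(n(-38) + Q)/(3592 + 3197) = (1/(23 - 38) - 12*sqrt(2))/(3592 + 3197) = (1/(-15) - 12*sqrt(2))/6789 = (-1/15 - 12*sqrt(2))*(1/6789) = -1/101835 - 4*sqrt(2)/2263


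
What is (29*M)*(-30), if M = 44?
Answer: -38280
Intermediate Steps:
(29*M)*(-30) = (29*44)*(-30) = 1276*(-30) = -38280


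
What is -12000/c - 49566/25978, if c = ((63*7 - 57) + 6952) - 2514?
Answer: -137685813/31316479 ≈ -4.3966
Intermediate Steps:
c = 4822 (c = ((441 - 57) + 6952) - 2514 = (384 + 6952) - 2514 = 7336 - 2514 = 4822)
-12000/c - 49566/25978 = -12000/4822 - 49566/25978 = -12000*1/4822 - 49566*1/25978 = -6000/2411 - 24783/12989 = -137685813/31316479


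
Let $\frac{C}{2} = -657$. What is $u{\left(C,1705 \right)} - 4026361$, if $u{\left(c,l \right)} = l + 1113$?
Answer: $-4023543$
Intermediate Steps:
$C = -1314$ ($C = 2 \left(-657\right) = -1314$)
$u{\left(c,l \right)} = 1113 + l$
$u{\left(C,1705 \right)} - 4026361 = \left(1113 + 1705\right) - 4026361 = 2818 - 4026361 = -4023543$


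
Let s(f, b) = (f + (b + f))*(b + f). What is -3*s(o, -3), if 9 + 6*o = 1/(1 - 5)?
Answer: -7957/96 ≈ -82.885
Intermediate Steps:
o = -37/24 (o = -3/2 + 1/(6*(1 - 5)) = -3/2 + (1/6)/(-4) = -3/2 + (1/6)*(-1/4) = -3/2 - 1/24 = -37/24 ≈ -1.5417)
s(f, b) = (b + f)*(b + 2*f) (s(f, b) = (b + 2*f)*(b + f) = (b + f)*(b + 2*f))
-3*s(o, -3) = -3*((-3)**2 + 2*(-37/24)**2 + 3*(-3)*(-37/24)) = -3*(9 + 2*(1369/576) + 111/8) = -3*(9 + 1369/288 + 111/8) = -3*7957/288 = -7957/96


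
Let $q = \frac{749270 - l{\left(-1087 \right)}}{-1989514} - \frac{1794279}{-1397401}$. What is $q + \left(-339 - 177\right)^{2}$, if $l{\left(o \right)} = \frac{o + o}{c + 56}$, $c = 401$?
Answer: $\frac{169143431466730922233}{635264012936549} \approx 2.6626 \cdot 10^{5}$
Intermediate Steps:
$l{\left(o \right)} = \frac{2 o}{457}$ ($l{\left(o \right)} = \frac{o + o}{401 + 56} = \frac{2 o}{457}$)
$q = \frac{576438297131689}{635264012936549}$ ($q = \frac{749270 - \frac{2}{457} \left(-1087\right)}{-1989514} - \frac{1794279}{-1397401} = \left(749270 - - \frac{2174}{457}\right) \left(- \frac{1}{1989514}\right) - - \frac{1794279}{1397401} = \left(749270 + \frac{2174}{457}\right) \left(- \frac{1}{1989514}\right) + \frac{1794279}{1397401} = \frac{342418564}{457} \left(- \frac{1}{1989514}\right) + \frac{1794279}{1397401} = - \frac{171209282}{454603949} + \frac{1794279}{1397401} = \frac{576438297131689}{635264012936549} \approx 0.9074$)
$q + \left(-339 - 177\right)^{2} = \frac{576438297131689}{635264012936549} + \left(-339 - 177\right)^{2} = \frac{576438297131689}{635264012936549} + \left(-516\right)^{2} = \frac{576438297131689}{635264012936549} + 266256 = \frac{169143431466730922233}{635264012936549}$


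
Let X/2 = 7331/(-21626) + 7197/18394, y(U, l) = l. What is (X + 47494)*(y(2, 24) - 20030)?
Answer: -94491416172934928/99447161 ≈ -9.5017e+8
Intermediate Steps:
X = 10397954/99447161 (X = 2*(7331/(-21626) + 7197/18394) = 2*(7331*(-1/21626) + 7197*(1/18394)) = 2*(-7331/21626 + 7197/18394) = 2*(5198977/99447161) = 10397954/99447161 ≈ 0.10456)
(X + 47494)*(y(2, 24) - 20030) = (10397954/99447161 + 47494)*(24 - 20030) = (4723153862488/99447161)*(-20006) = -94491416172934928/99447161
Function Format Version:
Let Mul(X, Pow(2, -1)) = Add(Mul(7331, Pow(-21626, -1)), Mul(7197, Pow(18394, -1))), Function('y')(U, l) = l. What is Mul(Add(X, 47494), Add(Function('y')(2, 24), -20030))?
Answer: Rational(-94491416172934928, 99447161) ≈ -9.5017e+8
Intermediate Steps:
X = Rational(10397954, 99447161) (X = Mul(2, Add(Mul(7331, Pow(-21626, -1)), Mul(7197, Pow(18394, -1)))) = Mul(2, Add(Mul(7331, Rational(-1, 21626)), Mul(7197, Rational(1, 18394)))) = Mul(2, Add(Rational(-7331, 21626), Rational(7197, 18394))) = Mul(2, Rational(5198977, 99447161)) = Rational(10397954, 99447161) ≈ 0.10456)
Mul(Add(X, 47494), Add(Function('y')(2, 24), -20030)) = Mul(Add(Rational(10397954, 99447161), 47494), Add(24, -20030)) = Mul(Rational(4723153862488, 99447161), -20006) = Rational(-94491416172934928, 99447161)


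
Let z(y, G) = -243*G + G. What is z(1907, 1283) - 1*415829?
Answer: -726315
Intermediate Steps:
z(y, G) = -242*G
z(1907, 1283) - 1*415829 = -242*1283 - 1*415829 = -310486 - 415829 = -726315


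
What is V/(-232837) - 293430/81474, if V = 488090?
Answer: -18014667595/3161693623 ≈ -5.6978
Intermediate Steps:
V/(-232837) - 293430/81474 = 488090/(-232837) - 293430/81474 = 488090*(-1/232837) - 293430*1/81474 = -488090/232837 - 48905/13579 = -18014667595/3161693623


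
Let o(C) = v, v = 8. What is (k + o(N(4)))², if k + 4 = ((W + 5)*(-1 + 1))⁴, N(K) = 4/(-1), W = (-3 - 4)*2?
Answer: 16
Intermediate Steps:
W = -14 (W = -7*2 = -14)
N(K) = -4 (N(K) = 4*(-1) = -4)
o(C) = 8
k = -4 (k = -4 + ((-14 + 5)*(-1 + 1))⁴ = -4 + (-9*0)⁴ = -4 + 0⁴ = -4 + 0 = -4)
(k + o(N(4)))² = (-4 + 8)² = 4² = 16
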